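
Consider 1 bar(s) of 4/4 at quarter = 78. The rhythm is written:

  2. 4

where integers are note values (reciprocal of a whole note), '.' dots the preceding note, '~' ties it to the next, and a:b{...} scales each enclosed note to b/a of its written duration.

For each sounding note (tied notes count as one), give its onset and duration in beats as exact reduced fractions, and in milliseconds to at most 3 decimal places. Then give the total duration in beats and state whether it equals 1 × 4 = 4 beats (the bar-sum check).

1) 0.0ms=0b +2307.692ms=3b
2) 2307.692ms=3b +769.231ms=1b
Σ=4b of 4 (78bpm 4/4) — PASS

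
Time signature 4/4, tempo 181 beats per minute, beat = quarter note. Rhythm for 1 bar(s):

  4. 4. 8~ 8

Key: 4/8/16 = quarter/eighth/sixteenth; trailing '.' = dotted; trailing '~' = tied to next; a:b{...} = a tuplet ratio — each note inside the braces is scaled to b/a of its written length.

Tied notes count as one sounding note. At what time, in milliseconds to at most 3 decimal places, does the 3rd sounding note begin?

1. 0.0ms @ 0 + 497.238ms (3/2)
2. 497.238ms @ 3/2 + 497.238ms (3/2)
3. 994.475ms @ 3 + 331.492ms (1)

note 3 onset = 3b = 994.475ms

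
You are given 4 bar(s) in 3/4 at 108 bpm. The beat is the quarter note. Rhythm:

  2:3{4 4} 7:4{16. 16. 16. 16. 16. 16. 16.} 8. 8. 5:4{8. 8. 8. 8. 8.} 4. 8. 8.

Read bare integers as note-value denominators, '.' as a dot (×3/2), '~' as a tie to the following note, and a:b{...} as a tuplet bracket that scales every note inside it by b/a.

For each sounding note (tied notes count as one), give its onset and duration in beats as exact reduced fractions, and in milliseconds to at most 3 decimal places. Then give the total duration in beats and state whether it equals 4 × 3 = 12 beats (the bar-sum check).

1) 0.0ms=0b +833.333ms=3/2b
2) 833.333ms=3/2b +833.333ms=3/2b
3) 1666.667ms=3b +119.048ms=3/14b
4) 1785.714ms=45/14b +119.048ms=3/14b
5) 1904.762ms=24/7b +119.048ms=3/14b
6) 2023.81ms=51/14b +119.048ms=3/14b
7) 2142.857ms=27/7b +119.048ms=3/14b
8) 2261.905ms=57/14b +119.048ms=3/14b
9) 2380.952ms=30/7b +119.048ms=3/14b
10) 2500.0ms=9/2b +416.667ms=3/4b
11) 2916.667ms=21/4b +416.667ms=3/4b
12) 3333.333ms=6b +333.333ms=3/5b
13) 3666.667ms=33/5b +333.333ms=3/5b
14) 4000.0ms=36/5b +333.333ms=3/5b
15) 4333.333ms=39/5b +333.333ms=3/5b
16) 4666.667ms=42/5b +333.333ms=3/5b
17) 5000.0ms=9b +833.333ms=3/2b
18) 5833.333ms=21/2b +416.667ms=3/4b
19) 6250.0ms=45/4b +416.667ms=3/4b
Σ=12b of 12 (108bpm 3/4) — PASS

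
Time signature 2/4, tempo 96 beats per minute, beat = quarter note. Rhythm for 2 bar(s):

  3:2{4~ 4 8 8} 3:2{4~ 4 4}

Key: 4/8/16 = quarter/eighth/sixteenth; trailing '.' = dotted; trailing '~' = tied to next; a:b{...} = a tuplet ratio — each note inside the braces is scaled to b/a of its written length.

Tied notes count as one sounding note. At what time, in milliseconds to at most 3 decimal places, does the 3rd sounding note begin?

1. 0.0ms @ 0 + 833.333ms (4/3)
2. 833.333ms @ 4/3 + 208.333ms (1/3)
3. 1041.667ms @ 5/3 + 208.333ms (1/3)
4. 1250.0ms @ 2 + 833.333ms (4/3)
5. 2083.333ms @ 10/3 + 416.667ms (2/3)

note 3 onset = 5/3b = 1041.667ms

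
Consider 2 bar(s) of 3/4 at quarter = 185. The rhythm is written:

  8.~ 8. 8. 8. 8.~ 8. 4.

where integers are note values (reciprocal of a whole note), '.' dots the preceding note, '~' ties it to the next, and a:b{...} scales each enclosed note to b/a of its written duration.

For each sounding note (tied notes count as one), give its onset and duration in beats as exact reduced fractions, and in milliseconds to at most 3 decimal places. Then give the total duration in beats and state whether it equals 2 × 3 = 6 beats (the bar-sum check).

1) 0.0ms=0b +486.486ms=3/2b
2) 486.486ms=3/2b +243.243ms=3/4b
3) 729.73ms=9/4b +243.243ms=3/4b
4) 972.973ms=3b +486.486ms=3/2b
5) 1459.459ms=9/2b +486.486ms=3/2b
Σ=6b of 6 (185bpm 3/4) — PASS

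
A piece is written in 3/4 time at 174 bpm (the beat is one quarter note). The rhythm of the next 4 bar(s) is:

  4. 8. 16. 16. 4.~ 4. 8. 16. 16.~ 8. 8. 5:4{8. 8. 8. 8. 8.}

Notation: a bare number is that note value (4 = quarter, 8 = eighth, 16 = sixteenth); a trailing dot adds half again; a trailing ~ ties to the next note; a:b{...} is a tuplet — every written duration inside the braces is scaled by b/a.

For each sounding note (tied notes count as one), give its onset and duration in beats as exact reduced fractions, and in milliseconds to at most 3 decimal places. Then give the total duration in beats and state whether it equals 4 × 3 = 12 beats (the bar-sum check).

1) 0.0ms=0b +517.241ms=3/2b
2) 517.241ms=3/2b +258.621ms=3/4b
3) 775.862ms=9/4b +129.31ms=3/8b
4) 905.172ms=21/8b +129.31ms=3/8b
5) 1034.483ms=3b +1034.483ms=3b
6) 2068.966ms=6b +258.621ms=3/4b
7) 2327.586ms=27/4b +129.31ms=3/8b
8) 2456.897ms=57/8b +387.931ms=9/8b
9) 2844.828ms=33/4b +258.621ms=3/4b
10) 3103.448ms=9b +206.897ms=3/5b
11) 3310.345ms=48/5b +206.897ms=3/5b
12) 3517.241ms=51/5b +206.897ms=3/5b
13) 3724.138ms=54/5b +206.897ms=3/5b
14) 3931.034ms=57/5b +206.897ms=3/5b
Σ=12b of 12 (174bpm 3/4) — PASS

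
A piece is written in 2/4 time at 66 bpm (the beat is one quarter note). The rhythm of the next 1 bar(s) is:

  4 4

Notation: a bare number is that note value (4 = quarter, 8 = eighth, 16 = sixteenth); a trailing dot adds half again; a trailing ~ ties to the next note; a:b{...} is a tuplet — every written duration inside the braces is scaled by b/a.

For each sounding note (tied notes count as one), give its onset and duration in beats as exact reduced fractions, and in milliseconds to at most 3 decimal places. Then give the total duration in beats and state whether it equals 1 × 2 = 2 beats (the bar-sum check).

1) 0.0ms=0b +909.091ms=1b
2) 909.091ms=1b +909.091ms=1b
Σ=2b of 2 (66bpm 2/4) — PASS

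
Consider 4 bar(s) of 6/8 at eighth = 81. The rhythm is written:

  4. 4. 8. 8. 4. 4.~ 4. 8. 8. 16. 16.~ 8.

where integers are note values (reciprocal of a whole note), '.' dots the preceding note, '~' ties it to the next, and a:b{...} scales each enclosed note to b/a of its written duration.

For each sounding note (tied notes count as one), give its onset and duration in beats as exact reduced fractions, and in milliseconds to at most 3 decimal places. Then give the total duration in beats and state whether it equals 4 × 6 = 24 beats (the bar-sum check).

1) 0.0ms=0b +2222.222ms=3b
2) 2222.222ms=3b +2222.222ms=3b
3) 4444.444ms=6b +1111.111ms=3/2b
4) 5555.556ms=15/2b +1111.111ms=3/2b
5) 6666.667ms=9b +2222.222ms=3b
6) 8888.889ms=12b +4444.444ms=6b
7) 13333.333ms=18b +1111.111ms=3/2b
8) 14444.444ms=39/2b +1111.111ms=3/2b
9) 15555.556ms=21b +555.556ms=3/4b
10) 16111.111ms=87/4b +1666.667ms=9/4b
Σ=24b of 24 (81bpm 6/8) — PASS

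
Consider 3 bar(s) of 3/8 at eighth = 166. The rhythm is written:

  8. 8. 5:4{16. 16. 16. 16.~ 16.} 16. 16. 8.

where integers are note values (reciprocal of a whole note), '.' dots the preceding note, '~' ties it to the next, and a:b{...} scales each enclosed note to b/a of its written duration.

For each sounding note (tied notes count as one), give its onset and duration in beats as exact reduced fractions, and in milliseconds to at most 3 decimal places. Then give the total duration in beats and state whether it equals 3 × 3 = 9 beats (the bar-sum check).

1) 0.0ms=0b +542.169ms=3/2b
2) 542.169ms=3/2b +542.169ms=3/2b
3) 1084.337ms=3b +216.867ms=3/5b
4) 1301.205ms=18/5b +216.867ms=3/5b
5) 1518.072ms=21/5b +216.867ms=3/5b
6) 1734.94ms=24/5b +433.735ms=6/5b
7) 2168.675ms=6b +271.084ms=3/4b
8) 2439.759ms=27/4b +271.084ms=3/4b
9) 2710.843ms=15/2b +542.169ms=3/2b
Σ=9b of 9 (166bpm 3/8) — PASS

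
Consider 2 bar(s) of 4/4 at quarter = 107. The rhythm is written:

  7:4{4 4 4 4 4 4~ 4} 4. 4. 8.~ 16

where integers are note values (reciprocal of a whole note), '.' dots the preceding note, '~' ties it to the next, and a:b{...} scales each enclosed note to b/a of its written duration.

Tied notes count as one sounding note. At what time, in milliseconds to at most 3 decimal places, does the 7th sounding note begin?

1. 0.0ms @ 0 + 320.427ms (4/7)
2. 320.427ms @ 4/7 + 320.427ms (4/7)
3. 640.854ms @ 8/7 + 320.427ms (4/7)
4. 961.282ms @ 12/7 + 320.427ms (4/7)
5. 1281.709ms @ 16/7 + 320.427ms (4/7)
6. 1602.136ms @ 20/7 + 640.854ms (8/7)
7. 2242.991ms @ 4 + 841.121ms (3/2)
8. 3084.112ms @ 11/2 + 841.121ms (3/2)
9. 3925.234ms @ 7 + 560.748ms (1)

note 7 onset = 4b = 2242.991ms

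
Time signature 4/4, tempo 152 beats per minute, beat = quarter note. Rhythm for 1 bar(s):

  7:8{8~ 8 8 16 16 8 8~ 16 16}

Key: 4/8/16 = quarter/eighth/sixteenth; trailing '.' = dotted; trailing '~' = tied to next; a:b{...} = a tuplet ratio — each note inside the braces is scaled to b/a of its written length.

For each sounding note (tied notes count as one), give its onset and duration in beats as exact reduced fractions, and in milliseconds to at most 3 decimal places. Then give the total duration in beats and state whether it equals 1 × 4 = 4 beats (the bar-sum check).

1) 0.0ms=0b +451.128ms=8/7b
2) 451.128ms=8/7b +225.564ms=4/7b
3) 676.692ms=12/7b +112.782ms=2/7b
4) 789.474ms=2b +112.782ms=2/7b
5) 902.256ms=16/7b +225.564ms=4/7b
6) 1127.82ms=20/7b +338.346ms=6/7b
7) 1466.165ms=26/7b +112.782ms=2/7b
Σ=4b of 4 (152bpm 4/4) — PASS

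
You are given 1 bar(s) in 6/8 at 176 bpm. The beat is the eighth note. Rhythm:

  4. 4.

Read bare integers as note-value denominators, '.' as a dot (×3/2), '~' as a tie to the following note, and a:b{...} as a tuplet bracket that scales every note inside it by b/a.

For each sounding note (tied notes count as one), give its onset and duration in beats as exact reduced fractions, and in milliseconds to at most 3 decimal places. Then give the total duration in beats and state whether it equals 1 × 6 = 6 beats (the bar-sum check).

1) 0.0ms=0b +1022.727ms=3b
2) 1022.727ms=3b +1022.727ms=3b
Σ=6b of 6 (176bpm 6/8) — PASS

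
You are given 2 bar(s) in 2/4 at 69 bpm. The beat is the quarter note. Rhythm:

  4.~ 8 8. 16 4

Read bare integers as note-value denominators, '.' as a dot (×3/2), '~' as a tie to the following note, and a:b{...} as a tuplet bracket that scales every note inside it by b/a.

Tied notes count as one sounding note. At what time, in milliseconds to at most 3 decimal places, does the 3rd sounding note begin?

note 3 onset = 11/4b = 2391.304ms

1. 0.0ms @ 0 + 1739.13ms (2)
2. 1739.13ms @ 2 + 652.174ms (3/4)
3. 2391.304ms @ 11/4 + 217.391ms (1/4)
4. 2608.696ms @ 3 + 869.565ms (1)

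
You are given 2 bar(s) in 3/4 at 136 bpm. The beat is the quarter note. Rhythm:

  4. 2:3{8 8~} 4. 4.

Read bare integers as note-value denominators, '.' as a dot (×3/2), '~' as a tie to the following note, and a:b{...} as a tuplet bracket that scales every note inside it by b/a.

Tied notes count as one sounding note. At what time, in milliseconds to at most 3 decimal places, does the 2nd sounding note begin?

1. 0.0ms @ 0 + 661.765ms (3/2)
2. 661.765ms @ 3/2 + 330.882ms (3/4)
3. 992.647ms @ 9/4 + 992.647ms (9/4)
4. 1985.294ms @ 9/2 + 661.765ms (3/2)

note 2 onset = 3/2b = 661.765ms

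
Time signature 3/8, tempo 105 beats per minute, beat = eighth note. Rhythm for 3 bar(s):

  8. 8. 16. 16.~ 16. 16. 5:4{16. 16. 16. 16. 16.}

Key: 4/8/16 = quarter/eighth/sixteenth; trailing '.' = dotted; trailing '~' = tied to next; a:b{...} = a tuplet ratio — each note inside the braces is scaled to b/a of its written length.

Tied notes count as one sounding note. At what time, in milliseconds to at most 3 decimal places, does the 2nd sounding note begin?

note 2 onset = 3/2b = 857.143ms

1. 0.0ms @ 0 + 857.143ms (3/2)
2. 857.143ms @ 3/2 + 857.143ms (3/2)
3. 1714.286ms @ 3 + 428.571ms (3/4)
4. 2142.857ms @ 15/4 + 857.143ms (3/2)
5. 3000.0ms @ 21/4 + 428.571ms (3/4)
6. 3428.571ms @ 6 + 342.857ms (3/5)
7. 3771.429ms @ 33/5 + 342.857ms (3/5)
8. 4114.286ms @ 36/5 + 342.857ms (3/5)
9. 4457.143ms @ 39/5 + 342.857ms (3/5)
10. 4800.0ms @ 42/5 + 342.857ms (3/5)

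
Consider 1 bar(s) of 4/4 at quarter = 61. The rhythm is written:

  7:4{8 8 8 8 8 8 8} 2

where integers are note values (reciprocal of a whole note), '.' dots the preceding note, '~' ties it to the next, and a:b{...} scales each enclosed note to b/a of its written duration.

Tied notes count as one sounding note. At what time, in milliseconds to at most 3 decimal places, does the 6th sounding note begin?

note 6 onset = 10/7b = 1405.152ms

1. 0.0ms @ 0 + 281.03ms (2/7)
2. 281.03ms @ 2/7 + 281.03ms (2/7)
3. 562.061ms @ 4/7 + 281.03ms (2/7)
4. 843.091ms @ 6/7 + 281.03ms (2/7)
5. 1124.122ms @ 8/7 + 281.03ms (2/7)
6. 1405.152ms @ 10/7 + 281.03ms (2/7)
7. 1686.183ms @ 12/7 + 281.03ms (2/7)
8. 1967.213ms @ 2 + 1967.213ms (2)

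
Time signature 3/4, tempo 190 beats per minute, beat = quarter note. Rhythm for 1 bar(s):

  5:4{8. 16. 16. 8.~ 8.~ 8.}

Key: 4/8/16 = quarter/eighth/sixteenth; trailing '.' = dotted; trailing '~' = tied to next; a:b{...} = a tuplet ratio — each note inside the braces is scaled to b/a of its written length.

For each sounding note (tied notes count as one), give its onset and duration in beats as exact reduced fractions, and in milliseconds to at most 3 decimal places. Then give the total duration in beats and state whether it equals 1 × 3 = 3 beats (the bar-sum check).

1) 0.0ms=0b +189.474ms=3/5b
2) 189.474ms=3/5b +94.737ms=3/10b
3) 284.211ms=9/10b +94.737ms=3/10b
4) 378.947ms=6/5b +568.421ms=9/5b
Σ=3b of 3 (190bpm 3/4) — PASS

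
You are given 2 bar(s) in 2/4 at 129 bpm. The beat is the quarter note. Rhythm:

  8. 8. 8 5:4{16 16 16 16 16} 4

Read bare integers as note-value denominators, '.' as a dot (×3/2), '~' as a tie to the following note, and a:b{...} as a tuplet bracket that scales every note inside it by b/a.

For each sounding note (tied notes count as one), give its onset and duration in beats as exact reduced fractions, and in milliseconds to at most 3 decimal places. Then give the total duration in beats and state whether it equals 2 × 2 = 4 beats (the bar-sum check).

1) 0.0ms=0b +348.837ms=3/4b
2) 348.837ms=3/4b +348.837ms=3/4b
3) 697.674ms=3/2b +232.558ms=1/2b
4) 930.233ms=2b +93.023ms=1/5b
5) 1023.256ms=11/5b +93.023ms=1/5b
6) 1116.279ms=12/5b +93.023ms=1/5b
7) 1209.302ms=13/5b +93.023ms=1/5b
8) 1302.326ms=14/5b +93.023ms=1/5b
9) 1395.349ms=3b +465.116ms=1b
Σ=4b of 4 (129bpm 2/4) — PASS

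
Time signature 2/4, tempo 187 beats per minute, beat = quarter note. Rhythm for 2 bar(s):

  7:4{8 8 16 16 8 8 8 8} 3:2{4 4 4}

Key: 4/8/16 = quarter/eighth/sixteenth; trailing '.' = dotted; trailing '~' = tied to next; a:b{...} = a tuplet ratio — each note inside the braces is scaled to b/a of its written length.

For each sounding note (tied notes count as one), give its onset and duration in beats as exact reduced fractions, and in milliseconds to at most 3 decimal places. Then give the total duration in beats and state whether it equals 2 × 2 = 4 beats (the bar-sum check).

1) 0.0ms=0b +91.673ms=2/7b
2) 91.673ms=2/7b +91.673ms=2/7b
3) 183.346ms=4/7b +45.837ms=1/7b
4) 229.183ms=5/7b +45.837ms=1/7b
5) 275.019ms=6/7b +91.673ms=2/7b
6) 366.692ms=8/7b +91.673ms=2/7b
7) 458.365ms=10/7b +91.673ms=2/7b
8) 550.038ms=12/7b +91.673ms=2/7b
9) 641.711ms=2b +213.904ms=2/3b
10) 855.615ms=8/3b +213.904ms=2/3b
11) 1069.519ms=10/3b +213.904ms=2/3b
Σ=4b of 4 (187bpm 2/4) — PASS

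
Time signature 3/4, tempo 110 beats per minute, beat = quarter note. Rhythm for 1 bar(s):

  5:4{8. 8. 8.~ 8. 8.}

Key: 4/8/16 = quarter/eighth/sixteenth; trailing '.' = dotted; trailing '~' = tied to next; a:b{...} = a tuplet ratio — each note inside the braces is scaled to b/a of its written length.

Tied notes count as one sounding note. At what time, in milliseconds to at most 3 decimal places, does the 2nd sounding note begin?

note 2 onset = 3/5b = 327.273ms

1. 0.0ms @ 0 + 327.273ms (3/5)
2. 327.273ms @ 3/5 + 327.273ms (3/5)
3. 654.545ms @ 6/5 + 654.545ms (6/5)
4. 1309.091ms @ 12/5 + 327.273ms (3/5)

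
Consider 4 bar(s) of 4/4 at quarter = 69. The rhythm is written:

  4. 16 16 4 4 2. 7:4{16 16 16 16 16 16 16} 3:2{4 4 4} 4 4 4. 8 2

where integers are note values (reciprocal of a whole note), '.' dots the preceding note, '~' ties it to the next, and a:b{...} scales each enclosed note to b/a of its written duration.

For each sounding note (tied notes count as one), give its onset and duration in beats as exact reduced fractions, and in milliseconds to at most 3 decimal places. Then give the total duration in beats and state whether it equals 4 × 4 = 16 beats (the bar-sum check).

1) 0.0ms=0b +1304.348ms=3/2b
2) 1304.348ms=3/2b +217.391ms=1/4b
3) 1521.739ms=7/4b +217.391ms=1/4b
4) 1739.13ms=2b +869.565ms=1b
5) 2608.696ms=3b +869.565ms=1b
6) 3478.261ms=4b +2608.696ms=3b
7) 6086.957ms=7b +124.224ms=1/7b
8) 6211.18ms=50/7b +124.224ms=1/7b
9) 6335.404ms=51/7b +124.224ms=1/7b
10) 6459.627ms=52/7b +124.224ms=1/7b
11) 6583.851ms=53/7b +124.224ms=1/7b
12) 6708.075ms=54/7b +124.224ms=1/7b
13) 6832.298ms=55/7b +124.224ms=1/7b
14) 6956.522ms=8b +579.71ms=2/3b
15) 7536.232ms=26/3b +579.71ms=2/3b
16) 8115.942ms=28/3b +579.71ms=2/3b
17) 8695.652ms=10b +869.565ms=1b
18) 9565.217ms=11b +869.565ms=1b
19) 10434.783ms=12b +1304.348ms=3/2b
20) 11739.13ms=27/2b +434.783ms=1/2b
21) 12173.913ms=14b +1739.13ms=2b
Σ=16b of 16 (69bpm 4/4) — PASS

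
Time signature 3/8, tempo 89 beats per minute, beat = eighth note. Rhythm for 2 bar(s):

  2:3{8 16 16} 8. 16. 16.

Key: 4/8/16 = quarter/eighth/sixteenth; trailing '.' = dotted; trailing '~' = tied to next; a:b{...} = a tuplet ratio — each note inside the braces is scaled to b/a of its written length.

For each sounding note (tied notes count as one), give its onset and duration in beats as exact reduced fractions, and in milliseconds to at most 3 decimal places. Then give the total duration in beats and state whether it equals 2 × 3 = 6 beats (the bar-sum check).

1) 0.0ms=0b +1011.236ms=3/2b
2) 1011.236ms=3/2b +505.618ms=3/4b
3) 1516.854ms=9/4b +505.618ms=3/4b
4) 2022.472ms=3b +1011.236ms=3/2b
5) 3033.708ms=9/2b +505.618ms=3/4b
6) 3539.326ms=21/4b +505.618ms=3/4b
Σ=6b of 6 (89bpm 3/8) — PASS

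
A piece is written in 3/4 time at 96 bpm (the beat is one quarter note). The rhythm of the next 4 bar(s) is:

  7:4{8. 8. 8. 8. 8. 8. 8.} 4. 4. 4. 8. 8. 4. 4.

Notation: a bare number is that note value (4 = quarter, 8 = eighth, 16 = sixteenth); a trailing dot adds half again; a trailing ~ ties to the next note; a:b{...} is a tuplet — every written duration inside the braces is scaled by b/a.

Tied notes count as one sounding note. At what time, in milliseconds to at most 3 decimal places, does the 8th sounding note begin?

1. 0.0ms @ 0 + 267.857ms (3/7)
2. 267.857ms @ 3/7 + 267.857ms (3/7)
3. 535.714ms @ 6/7 + 267.857ms (3/7)
4. 803.571ms @ 9/7 + 267.857ms (3/7)
5. 1071.429ms @ 12/7 + 267.857ms (3/7)
6. 1339.286ms @ 15/7 + 267.857ms (3/7)
7. 1607.143ms @ 18/7 + 267.857ms (3/7)
8. 1875.0ms @ 3 + 937.5ms (3/2)
9. 2812.5ms @ 9/2 + 937.5ms (3/2)
10. 3750.0ms @ 6 + 937.5ms (3/2)
11. 4687.5ms @ 15/2 + 468.75ms (3/4)
12. 5156.25ms @ 33/4 + 468.75ms (3/4)
13. 5625.0ms @ 9 + 937.5ms (3/2)
14. 6562.5ms @ 21/2 + 937.5ms (3/2)

note 8 onset = 3b = 1875.0ms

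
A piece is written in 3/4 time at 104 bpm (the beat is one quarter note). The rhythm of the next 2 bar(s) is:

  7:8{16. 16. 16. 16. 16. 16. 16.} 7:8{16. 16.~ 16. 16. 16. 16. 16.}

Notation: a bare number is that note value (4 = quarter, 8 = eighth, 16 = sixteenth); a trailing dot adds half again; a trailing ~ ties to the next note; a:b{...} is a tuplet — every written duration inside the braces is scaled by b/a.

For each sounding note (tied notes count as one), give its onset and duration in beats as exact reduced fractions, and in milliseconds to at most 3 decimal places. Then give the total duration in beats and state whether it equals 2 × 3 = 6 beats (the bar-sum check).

1) 0.0ms=0b +247.253ms=3/7b
2) 247.253ms=3/7b +247.253ms=3/7b
3) 494.505ms=6/7b +247.253ms=3/7b
4) 741.758ms=9/7b +247.253ms=3/7b
5) 989.011ms=12/7b +247.253ms=3/7b
6) 1236.264ms=15/7b +247.253ms=3/7b
7) 1483.516ms=18/7b +247.253ms=3/7b
8) 1730.769ms=3b +247.253ms=3/7b
9) 1978.022ms=24/7b +494.505ms=6/7b
10) 2472.527ms=30/7b +247.253ms=3/7b
11) 2719.78ms=33/7b +247.253ms=3/7b
12) 2967.033ms=36/7b +247.253ms=3/7b
13) 3214.286ms=39/7b +247.253ms=3/7b
Σ=6b of 6 (104bpm 3/4) — PASS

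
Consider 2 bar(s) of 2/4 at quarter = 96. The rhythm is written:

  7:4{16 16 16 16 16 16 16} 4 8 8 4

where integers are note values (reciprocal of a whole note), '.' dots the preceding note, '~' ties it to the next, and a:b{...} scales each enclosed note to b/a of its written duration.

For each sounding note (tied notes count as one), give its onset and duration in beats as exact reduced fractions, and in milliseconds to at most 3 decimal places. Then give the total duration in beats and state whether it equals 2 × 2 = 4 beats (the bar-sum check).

1) 0.0ms=0b +89.286ms=1/7b
2) 89.286ms=1/7b +89.286ms=1/7b
3) 178.571ms=2/7b +89.286ms=1/7b
4) 267.857ms=3/7b +89.286ms=1/7b
5) 357.143ms=4/7b +89.286ms=1/7b
6) 446.429ms=5/7b +89.286ms=1/7b
7) 535.714ms=6/7b +89.286ms=1/7b
8) 625.0ms=1b +625.0ms=1b
9) 1250.0ms=2b +312.5ms=1/2b
10) 1562.5ms=5/2b +312.5ms=1/2b
11) 1875.0ms=3b +625.0ms=1b
Σ=4b of 4 (96bpm 2/4) — PASS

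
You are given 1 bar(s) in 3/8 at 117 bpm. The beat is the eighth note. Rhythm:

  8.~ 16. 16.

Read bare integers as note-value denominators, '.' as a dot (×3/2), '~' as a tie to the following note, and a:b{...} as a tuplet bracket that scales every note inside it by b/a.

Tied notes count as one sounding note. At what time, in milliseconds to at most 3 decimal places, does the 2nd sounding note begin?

note 2 onset = 9/4b = 1153.846ms

1. 0.0ms @ 0 + 1153.846ms (9/4)
2. 1153.846ms @ 9/4 + 384.615ms (3/4)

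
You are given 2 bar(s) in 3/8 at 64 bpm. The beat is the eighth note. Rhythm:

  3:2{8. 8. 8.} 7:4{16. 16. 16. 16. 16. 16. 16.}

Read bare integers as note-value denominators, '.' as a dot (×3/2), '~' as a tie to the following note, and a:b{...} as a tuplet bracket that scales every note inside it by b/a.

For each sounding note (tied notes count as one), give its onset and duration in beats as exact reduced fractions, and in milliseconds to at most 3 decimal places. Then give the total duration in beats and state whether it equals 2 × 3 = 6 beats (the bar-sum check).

1) 0.0ms=0b +937.5ms=1b
2) 937.5ms=1b +937.5ms=1b
3) 1875.0ms=2b +937.5ms=1b
4) 2812.5ms=3b +401.786ms=3/7b
5) 3214.286ms=24/7b +401.786ms=3/7b
6) 3616.071ms=27/7b +401.786ms=3/7b
7) 4017.857ms=30/7b +401.786ms=3/7b
8) 4419.643ms=33/7b +401.786ms=3/7b
9) 4821.429ms=36/7b +401.786ms=3/7b
10) 5223.214ms=39/7b +401.786ms=3/7b
Σ=6b of 6 (64bpm 3/8) — PASS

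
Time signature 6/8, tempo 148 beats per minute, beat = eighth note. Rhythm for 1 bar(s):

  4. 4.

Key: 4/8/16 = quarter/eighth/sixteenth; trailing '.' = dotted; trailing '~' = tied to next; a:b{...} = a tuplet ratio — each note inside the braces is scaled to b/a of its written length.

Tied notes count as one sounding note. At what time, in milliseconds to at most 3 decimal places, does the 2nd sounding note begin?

1. 0.0ms @ 0 + 1216.216ms (3)
2. 1216.216ms @ 3 + 1216.216ms (3)

note 2 onset = 3b = 1216.216ms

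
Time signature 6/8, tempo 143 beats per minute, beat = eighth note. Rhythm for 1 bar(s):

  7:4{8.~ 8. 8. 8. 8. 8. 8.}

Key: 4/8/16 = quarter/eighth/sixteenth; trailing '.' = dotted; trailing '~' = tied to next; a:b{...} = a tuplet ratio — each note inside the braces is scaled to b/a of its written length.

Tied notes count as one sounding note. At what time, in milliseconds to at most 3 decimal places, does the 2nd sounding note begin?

note 2 onset = 12/7b = 719.281ms

1. 0.0ms @ 0 + 719.281ms (12/7)
2. 719.281ms @ 12/7 + 359.64ms (6/7)
3. 1078.921ms @ 18/7 + 359.64ms (6/7)
4. 1438.561ms @ 24/7 + 359.64ms (6/7)
5. 1798.202ms @ 30/7 + 359.64ms (6/7)
6. 2157.842ms @ 36/7 + 359.64ms (6/7)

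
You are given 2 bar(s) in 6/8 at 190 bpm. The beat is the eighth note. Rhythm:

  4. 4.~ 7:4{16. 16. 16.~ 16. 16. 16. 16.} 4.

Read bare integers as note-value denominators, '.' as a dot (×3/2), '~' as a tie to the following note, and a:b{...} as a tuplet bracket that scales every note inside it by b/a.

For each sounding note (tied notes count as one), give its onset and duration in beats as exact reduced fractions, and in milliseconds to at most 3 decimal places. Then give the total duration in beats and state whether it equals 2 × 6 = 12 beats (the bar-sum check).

1) 0.0ms=0b +947.368ms=3b
2) 947.368ms=3b +1082.707ms=24/7b
3) 2030.075ms=45/7b +135.338ms=3/7b
4) 2165.414ms=48/7b +270.677ms=6/7b
5) 2436.09ms=54/7b +135.338ms=3/7b
6) 2571.429ms=57/7b +135.338ms=3/7b
7) 2706.767ms=60/7b +135.338ms=3/7b
8) 2842.105ms=9b +947.368ms=3b
Σ=12b of 12 (190bpm 6/8) — PASS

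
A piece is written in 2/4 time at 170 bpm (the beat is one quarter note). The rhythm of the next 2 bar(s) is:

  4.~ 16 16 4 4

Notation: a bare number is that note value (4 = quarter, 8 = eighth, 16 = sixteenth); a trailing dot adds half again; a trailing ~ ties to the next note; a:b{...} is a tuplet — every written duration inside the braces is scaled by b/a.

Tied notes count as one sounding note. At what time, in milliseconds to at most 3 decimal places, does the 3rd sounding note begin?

note 3 onset = 2b = 705.882ms

1. 0.0ms @ 0 + 617.647ms (7/4)
2. 617.647ms @ 7/4 + 88.235ms (1/4)
3. 705.882ms @ 2 + 352.941ms (1)
4. 1058.824ms @ 3 + 352.941ms (1)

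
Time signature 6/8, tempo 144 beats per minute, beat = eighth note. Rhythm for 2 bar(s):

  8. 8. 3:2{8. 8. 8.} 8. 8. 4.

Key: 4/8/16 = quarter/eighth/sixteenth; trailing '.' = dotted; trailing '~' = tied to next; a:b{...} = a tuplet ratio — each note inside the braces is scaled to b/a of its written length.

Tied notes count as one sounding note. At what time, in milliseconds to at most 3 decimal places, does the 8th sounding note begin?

1. 0.0ms @ 0 + 625.0ms (3/2)
2. 625.0ms @ 3/2 + 625.0ms (3/2)
3. 1250.0ms @ 3 + 416.667ms (1)
4. 1666.667ms @ 4 + 416.667ms (1)
5. 2083.333ms @ 5 + 416.667ms (1)
6. 2500.0ms @ 6 + 625.0ms (3/2)
7. 3125.0ms @ 15/2 + 625.0ms (3/2)
8. 3750.0ms @ 9 + 1250.0ms (3)

note 8 onset = 9b = 3750.0ms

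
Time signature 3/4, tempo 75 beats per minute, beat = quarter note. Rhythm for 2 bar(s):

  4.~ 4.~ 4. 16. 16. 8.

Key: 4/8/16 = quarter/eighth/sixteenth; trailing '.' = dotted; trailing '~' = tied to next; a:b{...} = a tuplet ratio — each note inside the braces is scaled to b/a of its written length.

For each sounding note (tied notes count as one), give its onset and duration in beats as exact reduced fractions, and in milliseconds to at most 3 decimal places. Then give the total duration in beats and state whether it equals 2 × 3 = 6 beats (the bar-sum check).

1) 0.0ms=0b +3600.0ms=9/2b
2) 3600.0ms=9/2b +300.0ms=3/8b
3) 3900.0ms=39/8b +300.0ms=3/8b
4) 4200.0ms=21/4b +600.0ms=3/4b
Σ=6b of 6 (75bpm 3/4) — PASS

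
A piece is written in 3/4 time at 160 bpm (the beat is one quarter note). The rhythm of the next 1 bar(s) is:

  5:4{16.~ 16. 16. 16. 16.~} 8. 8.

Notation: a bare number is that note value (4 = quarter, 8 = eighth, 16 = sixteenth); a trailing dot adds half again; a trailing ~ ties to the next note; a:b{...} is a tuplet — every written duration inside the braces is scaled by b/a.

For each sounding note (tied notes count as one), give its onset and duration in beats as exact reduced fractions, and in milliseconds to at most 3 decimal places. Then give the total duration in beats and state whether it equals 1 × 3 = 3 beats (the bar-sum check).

1) 0.0ms=0b +225.0ms=3/5b
2) 225.0ms=3/5b +112.5ms=3/10b
3) 337.5ms=9/10b +112.5ms=3/10b
4) 450.0ms=6/5b +393.75ms=21/20b
5) 843.75ms=9/4b +281.25ms=3/4b
Σ=3b of 3 (160bpm 3/4) — PASS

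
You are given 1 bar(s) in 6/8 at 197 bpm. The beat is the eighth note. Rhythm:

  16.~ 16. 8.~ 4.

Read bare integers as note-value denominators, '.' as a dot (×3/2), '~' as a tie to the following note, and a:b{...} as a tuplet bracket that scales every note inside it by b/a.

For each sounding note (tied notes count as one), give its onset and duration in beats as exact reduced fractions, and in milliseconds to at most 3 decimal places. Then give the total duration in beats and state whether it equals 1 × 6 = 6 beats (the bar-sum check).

1) 0.0ms=0b +456.853ms=3/2b
2) 456.853ms=3/2b +1370.558ms=9/2b
Σ=6b of 6 (197bpm 6/8) — PASS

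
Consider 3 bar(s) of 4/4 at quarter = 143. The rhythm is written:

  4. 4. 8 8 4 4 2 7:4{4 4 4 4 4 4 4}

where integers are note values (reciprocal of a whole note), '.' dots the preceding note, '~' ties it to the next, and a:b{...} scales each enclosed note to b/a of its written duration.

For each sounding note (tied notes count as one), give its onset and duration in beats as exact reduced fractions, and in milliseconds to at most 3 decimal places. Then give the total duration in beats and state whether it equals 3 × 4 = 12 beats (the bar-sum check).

1) 0.0ms=0b +629.371ms=3/2b
2) 629.371ms=3/2b +629.371ms=3/2b
3) 1258.741ms=3b +209.79ms=1/2b
4) 1468.531ms=7/2b +209.79ms=1/2b
5) 1678.322ms=4b +419.58ms=1b
6) 2097.902ms=5b +419.58ms=1b
7) 2517.483ms=6b +839.161ms=2b
8) 3356.643ms=8b +239.76ms=4/7b
9) 3596.404ms=60/7b +239.76ms=4/7b
10) 3836.164ms=64/7b +239.76ms=4/7b
11) 4075.924ms=68/7b +239.76ms=4/7b
12) 4315.684ms=72/7b +239.76ms=4/7b
13) 4555.445ms=76/7b +239.76ms=4/7b
14) 4795.205ms=80/7b +239.76ms=4/7b
Σ=12b of 12 (143bpm 4/4) — PASS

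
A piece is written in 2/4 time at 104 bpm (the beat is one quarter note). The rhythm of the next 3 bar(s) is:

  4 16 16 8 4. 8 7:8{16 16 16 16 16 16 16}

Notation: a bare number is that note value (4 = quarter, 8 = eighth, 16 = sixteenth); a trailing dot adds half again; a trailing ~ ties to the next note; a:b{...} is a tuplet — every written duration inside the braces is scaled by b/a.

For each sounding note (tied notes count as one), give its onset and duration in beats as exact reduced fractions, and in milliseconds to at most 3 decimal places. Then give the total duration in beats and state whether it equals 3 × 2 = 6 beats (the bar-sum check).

1) 0.0ms=0b +576.923ms=1b
2) 576.923ms=1b +144.231ms=1/4b
3) 721.154ms=5/4b +144.231ms=1/4b
4) 865.385ms=3/2b +288.462ms=1/2b
5) 1153.846ms=2b +865.385ms=3/2b
6) 2019.231ms=7/2b +288.462ms=1/2b
7) 2307.692ms=4b +164.835ms=2/7b
8) 2472.527ms=30/7b +164.835ms=2/7b
9) 2637.363ms=32/7b +164.835ms=2/7b
10) 2802.198ms=34/7b +164.835ms=2/7b
11) 2967.033ms=36/7b +164.835ms=2/7b
12) 3131.868ms=38/7b +164.835ms=2/7b
13) 3296.703ms=40/7b +164.835ms=2/7b
Σ=6b of 6 (104bpm 2/4) — PASS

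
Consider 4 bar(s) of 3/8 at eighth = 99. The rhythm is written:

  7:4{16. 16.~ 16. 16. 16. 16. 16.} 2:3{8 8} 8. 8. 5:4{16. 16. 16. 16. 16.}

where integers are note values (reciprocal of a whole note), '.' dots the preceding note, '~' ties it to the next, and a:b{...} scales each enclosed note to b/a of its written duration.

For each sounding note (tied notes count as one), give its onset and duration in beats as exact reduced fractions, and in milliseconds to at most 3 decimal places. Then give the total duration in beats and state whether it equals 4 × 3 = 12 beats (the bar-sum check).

1) 0.0ms=0b +259.74ms=3/7b
2) 259.74ms=3/7b +519.481ms=6/7b
3) 779.221ms=9/7b +259.74ms=3/7b
4) 1038.961ms=12/7b +259.74ms=3/7b
5) 1298.701ms=15/7b +259.74ms=3/7b
6) 1558.442ms=18/7b +259.74ms=3/7b
7) 1818.182ms=3b +909.091ms=3/2b
8) 2727.273ms=9/2b +909.091ms=3/2b
9) 3636.364ms=6b +909.091ms=3/2b
10) 4545.455ms=15/2b +909.091ms=3/2b
11) 5454.545ms=9b +363.636ms=3/5b
12) 5818.182ms=48/5b +363.636ms=3/5b
13) 6181.818ms=51/5b +363.636ms=3/5b
14) 6545.455ms=54/5b +363.636ms=3/5b
15) 6909.091ms=57/5b +363.636ms=3/5b
Σ=12b of 12 (99bpm 3/8) — PASS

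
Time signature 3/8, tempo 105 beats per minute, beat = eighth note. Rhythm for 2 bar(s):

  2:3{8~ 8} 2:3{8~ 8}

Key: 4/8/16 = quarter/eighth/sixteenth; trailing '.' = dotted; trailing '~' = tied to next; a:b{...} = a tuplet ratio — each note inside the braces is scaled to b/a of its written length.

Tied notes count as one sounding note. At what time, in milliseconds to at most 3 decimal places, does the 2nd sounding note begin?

note 2 onset = 3b = 1714.286ms

1. 0.0ms @ 0 + 1714.286ms (3)
2. 1714.286ms @ 3 + 1714.286ms (3)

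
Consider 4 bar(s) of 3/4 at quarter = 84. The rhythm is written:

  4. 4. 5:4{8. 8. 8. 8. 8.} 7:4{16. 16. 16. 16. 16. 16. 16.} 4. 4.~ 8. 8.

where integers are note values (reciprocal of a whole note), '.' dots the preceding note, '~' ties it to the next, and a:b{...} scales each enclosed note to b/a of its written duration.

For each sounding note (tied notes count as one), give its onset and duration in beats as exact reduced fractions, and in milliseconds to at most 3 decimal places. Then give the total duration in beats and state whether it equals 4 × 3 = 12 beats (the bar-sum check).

1) 0.0ms=0b +1071.429ms=3/2b
2) 1071.429ms=3/2b +1071.429ms=3/2b
3) 2142.857ms=3b +428.571ms=3/5b
4) 2571.429ms=18/5b +428.571ms=3/5b
5) 3000.0ms=21/5b +428.571ms=3/5b
6) 3428.571ms=24/5b +428.571ms=3/5b
7) 3857.143ms=27/5b +428.571ms=3/5b
8) 4285.714ms=6b +153.061ms=3/14b
9) 4438.776ms=87/14b +153.061ms=3/14b
10) 4591.837ms=45/7b +153.061ms=3/14b
11) 4744.898ms=93/14b +153.061ms=3/14b
12) 4897.959ms=48/7b +153.061ms=3/14b
13) 5051.02ms=99/14b +153.061ms=3/14b
14) 5204.082ms=51/7b +153.061ms=3/14b
15) 5357.143ms=15/2b +1071.429ms=3/2b
16) 6428.571ms=9b +1607.143ms=9/4b
17) 8035.714ms=45/4b +535.714ms=3/4b
Σ=12b of 12 (84bpm 3/4) — PASS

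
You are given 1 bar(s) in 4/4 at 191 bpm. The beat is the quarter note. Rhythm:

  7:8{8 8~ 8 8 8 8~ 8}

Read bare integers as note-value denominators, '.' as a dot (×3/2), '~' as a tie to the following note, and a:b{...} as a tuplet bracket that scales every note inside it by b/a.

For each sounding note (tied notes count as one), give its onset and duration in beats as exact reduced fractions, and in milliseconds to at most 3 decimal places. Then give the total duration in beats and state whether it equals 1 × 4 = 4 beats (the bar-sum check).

1) 0.0ms=0b +179.506ms=4/7b
2) 179.506ms=4/7b +359.013ms=8/7b
3) 538.519ms=12/7b +179.506ms=4/7b
4) 718.025ms=16/7b +179.506ms=4/7b
5) 897.532ms=20/7b +359.013ms=8/7b
Σ=4b of 4 (191bpm 4/4) — PASS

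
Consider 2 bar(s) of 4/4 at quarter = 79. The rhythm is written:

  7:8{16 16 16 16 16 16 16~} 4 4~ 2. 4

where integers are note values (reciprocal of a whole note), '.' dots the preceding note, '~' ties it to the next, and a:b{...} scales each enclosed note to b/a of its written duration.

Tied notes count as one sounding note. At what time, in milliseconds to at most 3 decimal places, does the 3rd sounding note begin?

1. 0.0ms @ 0 + 216.998ms (2/7)
2. 216.998ms @ 2/7 + 216.998ms (2/7)
3. 433.996ms @ 4/7 + 216.998ms (2/7)
4. 650.995ms @ 6/7 + 216.998ms (2/7)
5. 867.993ms @ 8/7 + 216.998ms (2/7)
6. 1084.991ms @ 10/7 + 216.998ms (2/7)
7. 1301.989ms @ 12/7 + 976.492ms (9/7)
8. 2278.481ms @ 3 + 3037.975ms (4)
9. 5316.456ms @ 7 + 759.494ms (1)

note 3 onset = 4/7b = 433.996ms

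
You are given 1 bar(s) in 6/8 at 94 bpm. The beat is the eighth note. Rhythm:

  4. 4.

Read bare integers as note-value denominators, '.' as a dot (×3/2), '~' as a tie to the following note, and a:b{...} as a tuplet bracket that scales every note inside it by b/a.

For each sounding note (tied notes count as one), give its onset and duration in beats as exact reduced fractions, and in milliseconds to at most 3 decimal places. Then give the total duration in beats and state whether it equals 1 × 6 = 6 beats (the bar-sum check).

1) 0.0ms=0b +1914.894ms=3b
2) 1914.894ms=3b +1914.894ms=3b
Σ=6b of 6 (94bpm 6/8) — PASS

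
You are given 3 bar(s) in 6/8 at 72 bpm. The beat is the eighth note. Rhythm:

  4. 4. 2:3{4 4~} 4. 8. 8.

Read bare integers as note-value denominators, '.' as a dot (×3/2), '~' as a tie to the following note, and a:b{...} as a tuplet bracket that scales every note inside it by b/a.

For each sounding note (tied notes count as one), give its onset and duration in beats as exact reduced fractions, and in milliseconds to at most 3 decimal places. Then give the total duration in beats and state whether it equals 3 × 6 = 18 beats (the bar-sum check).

1) 0.0ms=0b +2500.0ms=3b
2) 2500.0ms=3b +2500.0ms=3b
3) 5000.0ms=6b +2500.0ms=3b
4) 7500.0ms=9b +5000.0ms=6b
5) 12500.0ms=15b +1250.0ms=3/2b
6) 13750.0ms=33/2b +1250.0ms=3/2b
Σ=18b of 18 (72bpm 6/8) — PASS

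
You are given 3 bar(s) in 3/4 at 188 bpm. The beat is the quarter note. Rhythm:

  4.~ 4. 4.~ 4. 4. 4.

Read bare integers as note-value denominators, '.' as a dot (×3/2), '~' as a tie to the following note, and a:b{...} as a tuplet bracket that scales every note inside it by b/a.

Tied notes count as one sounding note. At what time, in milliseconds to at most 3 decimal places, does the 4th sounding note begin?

1. 0.0ms @ 0 + 957.447ms (3)
2. 957.447ms @ 3 + 957.447ms (3)
3. 1914.894ms @ 6 + 478.723ms (3/2)
4. 2393.617ms @ 15/2 + 478.723ms (3/2)

note 4 onset = 15/2b = 2393.617ms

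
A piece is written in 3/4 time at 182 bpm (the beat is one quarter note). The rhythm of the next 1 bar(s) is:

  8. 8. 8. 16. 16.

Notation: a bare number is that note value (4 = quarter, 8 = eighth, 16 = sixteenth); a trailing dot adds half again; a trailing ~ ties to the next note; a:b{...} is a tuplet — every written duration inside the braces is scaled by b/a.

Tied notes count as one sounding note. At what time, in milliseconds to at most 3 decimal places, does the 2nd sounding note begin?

1. 0.0ms @ 0 + 247.253ms (3/4)
2. 247.253ms @ 3/4 + 247.253ms (3/4)
3. 494.505ms @ 3/2 + 247.253ms (3/4)
4. 741.758ms @ 9/4 + 123.626ms (3/8)
5. 865.385ms @ 21/8 + 123.626ms (3/8)

note 2 onset = 3/4b = 247.253ms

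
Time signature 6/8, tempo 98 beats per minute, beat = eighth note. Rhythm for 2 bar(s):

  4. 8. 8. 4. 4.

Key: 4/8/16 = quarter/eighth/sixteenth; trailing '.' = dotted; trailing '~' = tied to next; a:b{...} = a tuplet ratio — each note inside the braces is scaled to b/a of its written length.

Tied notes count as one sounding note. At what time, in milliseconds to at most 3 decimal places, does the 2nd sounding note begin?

1. 0.0ms @ 0 + 1836.735ms (3)
2. 1836.735ms @ 3 + 918.367ms (3/2)
3. 2755.102ms @ 9/2 + 918.367ms (3/2)
4. 3673.469ms @ 6 + 1836.735ms (3)
5. 5510.204ms @ 9 + 1836.735ms (3)

note 2 onset = 3b = 1836.735ms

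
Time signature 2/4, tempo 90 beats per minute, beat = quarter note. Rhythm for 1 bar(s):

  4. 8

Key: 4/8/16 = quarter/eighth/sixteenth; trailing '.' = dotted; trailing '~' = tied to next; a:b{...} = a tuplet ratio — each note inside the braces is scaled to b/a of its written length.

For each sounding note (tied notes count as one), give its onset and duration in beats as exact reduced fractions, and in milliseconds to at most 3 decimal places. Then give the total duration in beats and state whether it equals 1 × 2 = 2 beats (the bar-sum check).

1) 0.0ms=0b +1000.0ms=3/2b
2) 1000.0ms=3/2b +333.333ms=1/2b
Σ=2b of 2 (90bpm 2/4) — PASS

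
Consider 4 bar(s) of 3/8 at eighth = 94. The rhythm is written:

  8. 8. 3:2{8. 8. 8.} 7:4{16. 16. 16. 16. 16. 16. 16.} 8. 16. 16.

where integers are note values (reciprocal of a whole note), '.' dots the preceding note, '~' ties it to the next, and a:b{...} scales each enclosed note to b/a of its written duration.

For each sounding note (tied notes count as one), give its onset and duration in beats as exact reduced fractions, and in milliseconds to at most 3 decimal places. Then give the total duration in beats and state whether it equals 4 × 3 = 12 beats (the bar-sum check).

1) 0.0ms=0b +957.447ms=3/2b
2) 957.447ms=3/2b +957.447ms=3/2b
3) 1914.894ms=3b +638.298ms=1b
4) 2553.191ms=4b +638.298ms=1b
5) 3191.489ms=5b +638.298ms=1b
6) 3829.787ms=6b +273.556ms=3/7b
7) 4103.343ms=45/7b +273.556ms=3/7b
8) 4376.9ms=48/7b +273.556ms=3/7b
9) 4650.456ms=51/7b +273.556ms=3/7b
10) 4924.012ms=54/7b +273.556ms=3/7b
11) 5197.568ms=57/7b +273.556ms=3/7b
12) 5471.125ms=60/7b +273.556ms=3/7b
13) 5744.681ms=9b +957.447ms=3/2b
14) 6702.128ms=21/2b +478.723ms=3/4b
15) 7180.851ms=45/4b +478.723ms=3/4b
Σ=12b of 12 (94bpm 3/8) — PASS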